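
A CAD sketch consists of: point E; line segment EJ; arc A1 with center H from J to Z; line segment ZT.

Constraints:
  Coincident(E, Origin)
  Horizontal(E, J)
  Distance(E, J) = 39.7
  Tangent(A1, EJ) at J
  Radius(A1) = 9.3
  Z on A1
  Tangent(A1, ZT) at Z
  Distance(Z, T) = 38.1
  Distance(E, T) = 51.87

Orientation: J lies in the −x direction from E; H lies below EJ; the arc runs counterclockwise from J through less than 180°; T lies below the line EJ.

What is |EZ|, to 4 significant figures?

49.47

E is at the origin; EJ is horizontal with |EJ| = 39.7 and J on the −x side, so J = (-39.70, 0.000). The tangent condition forces HJ to be normal to EJ, so H = J + (0, -9.3) = (-39.70, -9.300). Since HZ ⟂ ZT (tangency), |HT| = √(9.3² + 38.1²) = 39.22 regardless of where Z sits on A1. So T lies on both circle(E, 51.87) and circle(H, 39.22); the below-EJ intersection is T = (-24.78, -45.57). Z is the foot of the tangent from T: Z = (-47.22, -14.78).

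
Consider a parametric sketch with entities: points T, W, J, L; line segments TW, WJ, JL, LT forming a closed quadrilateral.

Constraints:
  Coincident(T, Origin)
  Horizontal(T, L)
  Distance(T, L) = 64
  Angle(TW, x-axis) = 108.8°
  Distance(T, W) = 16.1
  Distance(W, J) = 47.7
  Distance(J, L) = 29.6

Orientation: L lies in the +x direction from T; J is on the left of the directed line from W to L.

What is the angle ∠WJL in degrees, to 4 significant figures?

131.4°

Checks: |WJ| = 47.70 ✓; |JL| = 29.60 ✓.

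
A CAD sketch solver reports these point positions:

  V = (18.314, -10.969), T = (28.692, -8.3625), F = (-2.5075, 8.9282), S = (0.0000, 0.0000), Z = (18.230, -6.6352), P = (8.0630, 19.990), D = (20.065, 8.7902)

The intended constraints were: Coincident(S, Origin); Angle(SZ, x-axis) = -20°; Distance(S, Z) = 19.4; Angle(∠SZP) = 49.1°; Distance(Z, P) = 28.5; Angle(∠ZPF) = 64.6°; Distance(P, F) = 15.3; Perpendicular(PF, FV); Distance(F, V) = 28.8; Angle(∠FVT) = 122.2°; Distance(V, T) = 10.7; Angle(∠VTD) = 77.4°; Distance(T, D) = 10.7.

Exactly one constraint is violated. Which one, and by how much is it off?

Distance(T, D) = 10.7 — off by 8.50.

S = (0.00, 0.00) ✓; SZ at -20.00° ✓; |SZ| = 19.40 ✓; ∠SZP = 49.10° ✓; |ZP| = 28.50 ✓; ∠ZPF = 64.60° ✓; |PF| = 15.30 ✓; ∠(PF, FV) = 90.00° ✓; |FV| = 28.80 ✓; ∠FVT = 122.2° ✓; |VT| = 10.70 ✓; ∠VTD = 77.40° ✓; |TD| = 19.20 ✗.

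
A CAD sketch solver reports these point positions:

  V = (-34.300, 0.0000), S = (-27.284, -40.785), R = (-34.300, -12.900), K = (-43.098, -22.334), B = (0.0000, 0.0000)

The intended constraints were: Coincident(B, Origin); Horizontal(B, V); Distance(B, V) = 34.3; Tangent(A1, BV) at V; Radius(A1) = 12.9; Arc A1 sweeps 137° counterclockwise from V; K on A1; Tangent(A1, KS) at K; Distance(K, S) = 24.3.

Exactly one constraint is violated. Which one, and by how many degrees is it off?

Tangent(A1, KS) at K — off by 6.40°.

B = (0.00, 0.00) ✓; B.y = 0.00, V.y = 0.00 ✓; |BV| = 34.30 ✓; ∠(RV, VB) = 90.00° ✓; |RV| = 12.90 ✓; bearing(R→K) − bearing(R→V) = 137.0° ✓; |RK| = 12.90 ✓; ∠(RK, KS) = 96.40° ✗; |KS| = 24.30 ✓.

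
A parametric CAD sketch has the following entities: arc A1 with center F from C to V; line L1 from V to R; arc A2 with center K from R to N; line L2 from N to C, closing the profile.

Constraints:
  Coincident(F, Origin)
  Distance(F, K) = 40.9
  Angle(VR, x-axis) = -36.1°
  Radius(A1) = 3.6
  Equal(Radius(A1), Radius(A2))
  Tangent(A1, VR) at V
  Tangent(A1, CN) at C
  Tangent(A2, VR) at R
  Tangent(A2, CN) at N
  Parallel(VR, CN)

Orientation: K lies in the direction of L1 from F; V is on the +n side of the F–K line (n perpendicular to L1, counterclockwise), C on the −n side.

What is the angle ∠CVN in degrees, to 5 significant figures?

80.016°

Tangency of A1 to both parallel lines with radius 3.6 puts V and C at F ± 3.6·n: V = (2.1211, 2.9088), C = (-2.1211, -2.9088). Equal radii place R and N the same way about K: R = K + 3.6·n = (35.168, -21.189), N = K − 3.6·n = (30.926, -27.007). Then cos ∠CVN = VC·VN / (|VC||VN|), giving 80.016°.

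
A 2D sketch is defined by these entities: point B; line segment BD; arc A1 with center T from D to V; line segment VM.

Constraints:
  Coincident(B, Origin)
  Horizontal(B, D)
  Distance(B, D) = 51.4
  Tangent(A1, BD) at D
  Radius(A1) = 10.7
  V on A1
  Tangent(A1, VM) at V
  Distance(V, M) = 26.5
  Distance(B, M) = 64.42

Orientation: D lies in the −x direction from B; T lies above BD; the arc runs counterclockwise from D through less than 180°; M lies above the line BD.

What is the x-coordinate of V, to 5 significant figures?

-41.432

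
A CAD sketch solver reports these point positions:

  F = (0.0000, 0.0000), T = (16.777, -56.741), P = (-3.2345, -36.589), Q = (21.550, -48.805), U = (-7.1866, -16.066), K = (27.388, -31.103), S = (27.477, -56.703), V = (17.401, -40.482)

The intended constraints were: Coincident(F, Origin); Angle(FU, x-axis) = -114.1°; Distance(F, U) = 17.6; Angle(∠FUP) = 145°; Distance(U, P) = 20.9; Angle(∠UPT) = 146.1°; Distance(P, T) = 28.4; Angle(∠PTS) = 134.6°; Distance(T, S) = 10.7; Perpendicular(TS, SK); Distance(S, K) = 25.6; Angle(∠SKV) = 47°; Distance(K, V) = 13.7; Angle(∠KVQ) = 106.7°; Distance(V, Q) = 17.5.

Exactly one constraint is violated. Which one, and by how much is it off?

Distance(V, Q) = 17.5 — off by 8.20.

F = (0.00, 0.00) ✓; FU at -114.1° ✓; |FU| = 17.60 ✓; ∠FUP = 145.0° ✓; |UP| = 20.90 ✓; ∠UPT = 146.1° ✓; |PT| = 28.40 ✓; ∠PTS = 134.6° ✓; |TS| = 10.70 ✓; ∠(TS, SK) = 90.00° ✓; |SK| = 25.60 ✓; ∠SKV = 47.00° ✓; |KV| = 13.70 ✓; ∠KVQ = 106.7° ✓; |VQ| = 9.300 ✗.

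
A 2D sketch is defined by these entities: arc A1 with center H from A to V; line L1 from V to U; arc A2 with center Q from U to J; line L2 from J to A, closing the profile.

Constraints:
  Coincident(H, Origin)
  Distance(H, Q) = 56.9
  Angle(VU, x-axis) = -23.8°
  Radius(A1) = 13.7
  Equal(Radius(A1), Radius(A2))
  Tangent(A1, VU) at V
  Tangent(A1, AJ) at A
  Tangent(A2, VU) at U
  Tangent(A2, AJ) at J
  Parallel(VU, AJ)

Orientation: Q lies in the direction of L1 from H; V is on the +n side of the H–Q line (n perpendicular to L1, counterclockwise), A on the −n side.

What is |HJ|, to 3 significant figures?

58.5

The slot axis is L1's direction at -23.8°, so u = (cos -23.8°, sin -23.8°) = (0.915, -0.404) and n = (−sin -23.8°, cos -23.8°) = (0.404, 0.915). H is at the origin and Q lies 56.9 along u from H, so Q = 56.9·u = (52.1, -23.0). Tangency of A1 to both parallel lines with radius 13.7 puts V and A at H ± 13.7·n: V = (5.53, 12.5), A = (-5.53, -12.5). Equal radii place U and J the same way about Q: U = Q + 13.7·n = (57.6, -10.4), J = Q − 13.7·n = (46.5, -35.5). Then |HJ| = |J − H| = 58.5.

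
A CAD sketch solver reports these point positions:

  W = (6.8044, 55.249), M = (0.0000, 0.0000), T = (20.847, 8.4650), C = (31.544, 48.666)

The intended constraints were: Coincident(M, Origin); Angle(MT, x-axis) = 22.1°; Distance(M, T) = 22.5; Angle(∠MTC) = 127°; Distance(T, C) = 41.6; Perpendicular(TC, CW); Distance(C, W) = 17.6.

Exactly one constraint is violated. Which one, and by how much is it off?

Distance(C, W) = 17.6 — off by 8.00.

M = (0.00, 0.00) ✓; MT at 22.10° ✓; |MT| = 22.50 ✓; ∠MTC = 127.0° ✓; |TC| = 41.60 ✓; ∠(TC, CW) = 90.00° ✓; |CW| = 25.60 ✗.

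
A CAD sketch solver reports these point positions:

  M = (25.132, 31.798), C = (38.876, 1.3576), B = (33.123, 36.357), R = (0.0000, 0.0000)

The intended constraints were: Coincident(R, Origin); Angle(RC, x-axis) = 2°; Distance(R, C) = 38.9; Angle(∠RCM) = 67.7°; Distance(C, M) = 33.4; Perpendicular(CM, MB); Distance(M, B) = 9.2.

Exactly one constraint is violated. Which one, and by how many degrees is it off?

Perpendicular(CM, MB) — off by 5.41°.

R = (0.00, 0.00) ✓; RC at 2.000° ✓; |RC| = 38.90 ✓; ∠RCM = 67.70° ✓; |CM| = 33.40 ✓; ∠(CM, MB) = 84.59° ✗; |MB| = 9.200 ✓.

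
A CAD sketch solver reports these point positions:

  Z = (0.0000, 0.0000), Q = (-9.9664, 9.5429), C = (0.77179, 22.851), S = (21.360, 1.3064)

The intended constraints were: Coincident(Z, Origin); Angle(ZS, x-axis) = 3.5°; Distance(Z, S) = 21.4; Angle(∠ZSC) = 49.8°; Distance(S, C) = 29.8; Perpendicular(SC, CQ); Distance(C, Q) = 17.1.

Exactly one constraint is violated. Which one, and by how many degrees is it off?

Perpendicular(SC, CQ) — off by 7.40°.

Z = (0.00, 0.00) ✓; ZS at 3.500° ✓; |ZS| = 21.40 ✓; ∠ZSC = 49.80° ✓; |SC| = 29.80 ✓; ∠(SC, CQ) = 97.40° ✗; |CQ| = 17.10 ✓.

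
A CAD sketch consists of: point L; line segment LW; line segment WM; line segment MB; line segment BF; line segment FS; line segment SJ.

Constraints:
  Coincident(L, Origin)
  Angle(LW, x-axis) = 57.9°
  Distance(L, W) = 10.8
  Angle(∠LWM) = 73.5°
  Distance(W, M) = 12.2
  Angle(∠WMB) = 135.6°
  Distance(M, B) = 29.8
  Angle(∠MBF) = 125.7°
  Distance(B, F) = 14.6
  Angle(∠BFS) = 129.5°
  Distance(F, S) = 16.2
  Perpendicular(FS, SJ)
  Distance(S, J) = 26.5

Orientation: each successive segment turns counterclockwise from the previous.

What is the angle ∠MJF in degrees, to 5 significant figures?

95.781°

L is at the origin; LW runs at 57.9° with length 10.8, so W = (5.7391, 9.1489). ∠LWM = 73.5° gives WM at 164.40° from the x-axis; with |WM| = 12.2, M = (-6.0115, 12.430). ∠WMB = 135.6° gives MB at -151.20° from the x-axis; with |MB| = 29.8, B = (-32.125, -1.9265). ∠MBF = 125.7° gives BF at -96.900° from the x-axis; with |BF| = 14.6, F = (-33.879, -16.421). ∠BFS = 129.5° gives FS at -46.400° from the x-axis; with |FS| = 16.2, S = (-22.708, -28.152). FS ⟂ SJ, so SJ runs at 43.600°; with |SJ| = 26.5, J = (-3.5170, -9.8774). Then cos ∠MJF = JM·JF / (|JM||JF|), giving 95.781°.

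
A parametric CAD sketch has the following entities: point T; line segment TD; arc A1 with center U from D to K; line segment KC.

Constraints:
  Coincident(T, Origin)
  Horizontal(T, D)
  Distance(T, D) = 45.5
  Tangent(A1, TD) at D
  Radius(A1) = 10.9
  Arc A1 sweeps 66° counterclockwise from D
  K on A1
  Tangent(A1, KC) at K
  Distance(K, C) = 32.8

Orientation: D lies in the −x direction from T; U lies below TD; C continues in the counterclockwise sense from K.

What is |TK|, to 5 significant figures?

55.833

T is at the origin; TD is horizontal with |TD| = 45.5 and D on the −x side, so D = (-45.500, 0.0000). Tangency of A1 to TD means the radius UD is perpendicular to TD, so U = D + (0, -10.9) = (-45.500, -10.900). On A1, D sits at bearing 90° from U; a 66° counterclockwise sweep puts K at bearing 156°, so K = U + 10.9·(cos 156°, sin 156°) = (-55.458, -6.4666). Then |TK| = |K − T| = 55.833.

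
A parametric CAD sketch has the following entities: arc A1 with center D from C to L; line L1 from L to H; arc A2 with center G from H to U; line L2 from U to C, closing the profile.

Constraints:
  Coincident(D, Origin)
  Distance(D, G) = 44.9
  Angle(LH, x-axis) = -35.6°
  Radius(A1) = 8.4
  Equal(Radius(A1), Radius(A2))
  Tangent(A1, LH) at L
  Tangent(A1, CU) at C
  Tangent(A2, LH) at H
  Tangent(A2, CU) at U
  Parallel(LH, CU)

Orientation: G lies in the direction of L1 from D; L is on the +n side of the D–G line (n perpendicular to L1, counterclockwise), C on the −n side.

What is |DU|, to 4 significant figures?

45.68

The slot axis is L1's direction at -35.6°, so u = (cos -35.6°, sin -35.6°) = (0.8131, -0.5821) and n = (−sin -35.6°, cos -35.6°) = (0.5821, 0.8131). D is at the origin and G lies 44.9 along u from D, so G = 44.9·u = (36.51, -26.14). Tangency of A1 to both parallel lines with radius 8.4 puts L and C at D ± 8.4·n: L = (4.890, 6.830), C = (-4.890, -6.830). Equal radii place H and U the same way about G: H = G + 8.4·n = (41.40, -19.31), U = G − 8.4·n = (31.62, -32.97). Then |DU| = |U − D| = 45.68.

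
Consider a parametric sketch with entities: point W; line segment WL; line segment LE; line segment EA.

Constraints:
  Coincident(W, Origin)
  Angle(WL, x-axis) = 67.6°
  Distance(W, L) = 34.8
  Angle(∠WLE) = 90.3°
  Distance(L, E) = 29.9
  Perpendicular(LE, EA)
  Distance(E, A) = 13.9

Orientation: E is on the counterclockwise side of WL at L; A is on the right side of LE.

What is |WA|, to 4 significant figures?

57.24

W is at the origin; WL runs at 67.6° with length 34.8, so L = 34.8·(cos 67.6°, sin 67.6°) = (13.26, 32.17). ∠WLE = 90.3°, so LE runs at 67.6° + (180° − 90.3°) = 157.3° from the x-axis; with |LE| = 29.9, E = L + 29.9·(cos 157.3°, sin 157.3°) = (-14.32, 43.71). LE ⟂ EA; with |EA| = 13.9 on the right of LE, A = E + 13.9·(0.3859, 0.9225) = (-8.959, 56.54). Then |WA| = |A − W| = 57.24.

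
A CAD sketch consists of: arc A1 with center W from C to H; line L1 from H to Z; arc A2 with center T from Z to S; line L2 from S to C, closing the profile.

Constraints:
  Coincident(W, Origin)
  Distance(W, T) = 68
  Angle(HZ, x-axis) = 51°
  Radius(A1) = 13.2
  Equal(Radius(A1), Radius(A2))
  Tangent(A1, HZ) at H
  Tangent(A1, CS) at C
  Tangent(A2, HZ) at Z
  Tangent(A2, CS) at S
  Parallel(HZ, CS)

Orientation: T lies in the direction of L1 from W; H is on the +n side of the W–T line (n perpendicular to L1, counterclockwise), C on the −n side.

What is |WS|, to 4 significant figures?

69.27

Tangency of A1 to both parallel lines with radius 13.2 puts H and C at W ± 13.2·n: H = (-10.26, 8.307), C = (10.26, -8.307). Equal radii place Z and S the same way about T: Z = T + 13.2·n = (32.54, 61.15), S = T − 13.2·n = (53.05, 44.54). Then |WS| = |S − W| = 69.27.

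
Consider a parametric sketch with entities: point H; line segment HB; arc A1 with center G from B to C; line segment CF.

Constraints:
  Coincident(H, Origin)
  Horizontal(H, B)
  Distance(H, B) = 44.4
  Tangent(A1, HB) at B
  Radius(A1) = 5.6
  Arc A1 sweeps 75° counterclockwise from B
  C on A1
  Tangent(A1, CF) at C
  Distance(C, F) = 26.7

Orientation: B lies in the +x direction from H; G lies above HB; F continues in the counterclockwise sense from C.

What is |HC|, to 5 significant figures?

49.982

Since A1 is tangent to HB there, GB ⟂ HB, so G = B + (0, 5.6) = (44.400, 5.6000). On A1, B sits at bearing -90° from G; a 75° counterclockwise sweep puts C at bearing -15°, so C = G + 5.6·(cos -15°, sin -15°) = (49.809, 4.1506). Then |HC| = |C − H| = 49.982.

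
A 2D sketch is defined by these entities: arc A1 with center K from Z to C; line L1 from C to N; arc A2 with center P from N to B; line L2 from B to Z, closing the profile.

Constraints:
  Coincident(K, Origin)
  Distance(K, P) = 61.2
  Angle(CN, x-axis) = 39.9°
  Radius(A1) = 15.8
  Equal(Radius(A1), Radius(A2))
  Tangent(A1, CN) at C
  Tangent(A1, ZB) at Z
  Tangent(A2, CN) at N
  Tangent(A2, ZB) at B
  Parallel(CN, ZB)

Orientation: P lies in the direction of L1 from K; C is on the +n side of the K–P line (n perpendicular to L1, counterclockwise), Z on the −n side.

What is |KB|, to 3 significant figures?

63.2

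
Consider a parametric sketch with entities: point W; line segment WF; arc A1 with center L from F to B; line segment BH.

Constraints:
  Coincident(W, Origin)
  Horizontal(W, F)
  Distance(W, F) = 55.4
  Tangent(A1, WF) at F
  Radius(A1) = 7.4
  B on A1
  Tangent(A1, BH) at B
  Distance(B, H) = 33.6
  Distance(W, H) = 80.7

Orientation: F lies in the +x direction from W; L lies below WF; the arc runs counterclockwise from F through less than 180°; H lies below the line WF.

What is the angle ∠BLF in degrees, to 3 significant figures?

130°

Checks: W.y = 0.00, F.y = 0.00 ✓; |LB| = 7.400 ✓; ∠(LB, BH) = 90.00° ✓; |BH| = 33.60 ✓; |WH| = 80.70 ✓.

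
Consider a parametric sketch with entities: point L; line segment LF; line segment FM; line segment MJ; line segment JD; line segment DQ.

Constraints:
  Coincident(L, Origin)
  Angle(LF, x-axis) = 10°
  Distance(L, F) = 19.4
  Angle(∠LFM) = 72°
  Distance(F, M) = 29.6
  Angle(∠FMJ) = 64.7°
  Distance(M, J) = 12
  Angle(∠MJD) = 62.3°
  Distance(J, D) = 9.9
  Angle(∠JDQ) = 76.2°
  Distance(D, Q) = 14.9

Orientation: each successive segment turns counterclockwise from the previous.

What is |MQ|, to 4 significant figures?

3.921

∠MJD = 62.3° gives JD at -9.000° from the x-axis; with |JD| = 9.9, D = (7.816, 18.33). ∠JDQ = 76.2° gives DQ at 94.80° from the x-axis; with |DQ| = 14.9, Q = (6.569, 33.18). Then |MQ| = |Q − M| = 3.921.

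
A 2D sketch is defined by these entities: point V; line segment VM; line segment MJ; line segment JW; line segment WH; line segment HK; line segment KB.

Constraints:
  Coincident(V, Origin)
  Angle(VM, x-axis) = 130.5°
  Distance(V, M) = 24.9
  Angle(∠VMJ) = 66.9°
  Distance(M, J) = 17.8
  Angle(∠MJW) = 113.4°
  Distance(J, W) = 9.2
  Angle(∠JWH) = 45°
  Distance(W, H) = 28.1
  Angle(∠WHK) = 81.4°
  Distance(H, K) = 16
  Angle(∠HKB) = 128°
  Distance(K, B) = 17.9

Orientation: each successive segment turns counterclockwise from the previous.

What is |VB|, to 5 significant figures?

42.599

V is at the origin; VM runs at 130.5° with length 24.9, so M = (-16.171, 18.934). ∠VMJ = 66.9° gives MJ at -116.40° from the x-axis; with |MJ| = 17.8, J = (-24.086, 2.9904). ∠MJW = 113.4° gives JW at -49.800° from the x-axis; with |JW| = 9.2, W = (-18.148, -4.0365). ∠JWH = 45.0° gives WH at 85.200° from the x-axis; with |WH| = 28.1, H = (-15.796, 23.965). ∠WHK = 81.4° gives HK at -176.20° from the x-axis; with |HK| = 16.0, K = (-31.761, 22.905). ∠HKB = 128.0° gives KB at -124.20° from the x-axis; with |KB| = 17.9, B = (-41.822, 8.0998). Then |VB| = |B − V| = 42.599.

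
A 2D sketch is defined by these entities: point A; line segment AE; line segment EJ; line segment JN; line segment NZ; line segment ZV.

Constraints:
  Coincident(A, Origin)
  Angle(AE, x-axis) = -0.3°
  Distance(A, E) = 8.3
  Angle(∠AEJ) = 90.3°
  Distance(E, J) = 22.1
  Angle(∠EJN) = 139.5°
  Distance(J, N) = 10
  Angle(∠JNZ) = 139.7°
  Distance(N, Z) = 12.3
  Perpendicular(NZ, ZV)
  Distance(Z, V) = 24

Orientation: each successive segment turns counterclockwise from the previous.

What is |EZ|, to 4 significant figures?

36.75

A is at the origin; AE runs at -0.3° with length 8.3, so E = (8.300, -0.04346). ∠AEJ = 90.3° gives EJ at 89.40° from the x-axis; with |EJ| = 22.1, J = (8.531, 22.06). ∠EJN = 139.5° gives JN at 129.9° from the x-axis; with |JN| = 10.0, N = (2.117, 29.73). ∠JNZ = 139.7° gives NZ at 170.2° from the x-axis; with |NZ| = 12.3, Z = (-10.00, 31.82). Then |EZ| = |Z − E| = 36.75.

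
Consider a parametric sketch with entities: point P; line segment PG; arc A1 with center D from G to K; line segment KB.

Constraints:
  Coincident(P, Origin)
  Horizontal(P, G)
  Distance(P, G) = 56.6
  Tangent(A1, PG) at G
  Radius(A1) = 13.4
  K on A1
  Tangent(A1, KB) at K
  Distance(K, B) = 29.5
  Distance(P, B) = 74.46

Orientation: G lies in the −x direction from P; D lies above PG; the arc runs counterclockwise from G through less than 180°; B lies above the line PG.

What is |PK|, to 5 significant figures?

48.955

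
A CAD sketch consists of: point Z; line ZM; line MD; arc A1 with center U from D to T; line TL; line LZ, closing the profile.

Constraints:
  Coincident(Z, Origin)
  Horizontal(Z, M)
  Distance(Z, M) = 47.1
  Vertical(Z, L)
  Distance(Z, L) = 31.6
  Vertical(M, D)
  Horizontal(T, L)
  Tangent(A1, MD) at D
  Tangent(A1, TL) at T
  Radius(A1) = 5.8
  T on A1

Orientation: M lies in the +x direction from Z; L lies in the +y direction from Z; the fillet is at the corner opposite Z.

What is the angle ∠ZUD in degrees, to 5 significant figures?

148.01°

Z is at the origin; Z and M share the same y with |ZM| = 47.1 and M on the +x side, so M = (47.100, 0.0000). ZL is vertical with |ZL| = 31.6 and L on the +y side, so L = (0.0000, 31.600). The virtual corner opposite Z is at (47.100, 31.600). A1 meets MD tangentially, so UD is at right angles to MD and A1 meets TL tangentially, so UT is at right angles to TL, with radius 5.8, so the center U sits 5.8 in from both sides at U = (41.300, 25.800). That places the tangent points at D = (47.100, 25.800) on MD and T = (41.300, 31.600) on TL. Then cos ∠ZUD = UZ·UD / (|UZ||UD|), giving 148.01°.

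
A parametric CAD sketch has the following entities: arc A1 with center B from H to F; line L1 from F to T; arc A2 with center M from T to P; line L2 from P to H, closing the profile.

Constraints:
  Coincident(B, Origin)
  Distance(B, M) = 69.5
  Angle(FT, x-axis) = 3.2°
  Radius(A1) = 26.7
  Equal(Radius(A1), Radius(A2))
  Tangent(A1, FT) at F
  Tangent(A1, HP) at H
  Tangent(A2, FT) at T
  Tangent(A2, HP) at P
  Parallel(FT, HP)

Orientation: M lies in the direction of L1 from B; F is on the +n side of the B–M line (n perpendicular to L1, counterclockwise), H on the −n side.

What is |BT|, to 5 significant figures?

74.452

The slot axis is L1's direction at 3.2°, so u = (cos 3.2°, sin 3.2°) = (0.99844, 0.055822) and n = (−sin 3.2°, cos 3.2°) = (-0.055822, 0.99844). B is at the origin and M lies 69.5 along u from B, so M = 69.5·u = (69.392, 3.8796). Tangency of A1 to both parallel lines with radius 26.7 puts F and H at B ± 26.7·n: F = (-1.4904, 26.658), H = (1.4904, -26.658). Equal radii place T and P the same way about M: T = M + 26.7·n = (67.901, 30.538), P = M − 26.7·n = (70.882, -22.779). Then |BT| = |T − B| = 74.452.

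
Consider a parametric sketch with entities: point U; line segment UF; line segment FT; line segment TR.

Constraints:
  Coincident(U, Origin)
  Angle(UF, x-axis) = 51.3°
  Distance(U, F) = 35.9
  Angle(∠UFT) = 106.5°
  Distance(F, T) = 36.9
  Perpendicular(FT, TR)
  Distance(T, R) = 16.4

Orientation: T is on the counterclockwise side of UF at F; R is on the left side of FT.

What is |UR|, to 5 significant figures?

50.426

∠UFT = 106.5°, so FT runs at 51.3° + (180° − 106.5°) = 124.80° from the x-axis; with |FT| = 36.9, T = F + 36.9·(cos 124.80°, sin 124.80°) = (1.3869, 58.318). The perpendicularity gives TR at right angles to FT; with |TR| = 16.4 on the left of FT, R = T + 16.4·(-0.82115, -0.57071) = (-12.080, 48.958). Then |UR| = |R − U| = 50.426.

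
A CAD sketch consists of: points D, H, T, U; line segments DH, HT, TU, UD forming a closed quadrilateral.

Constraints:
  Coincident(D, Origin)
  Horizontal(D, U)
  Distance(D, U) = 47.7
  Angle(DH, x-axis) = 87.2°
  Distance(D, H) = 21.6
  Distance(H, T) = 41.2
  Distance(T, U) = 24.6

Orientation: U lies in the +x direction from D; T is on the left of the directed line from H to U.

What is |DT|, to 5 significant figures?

48.522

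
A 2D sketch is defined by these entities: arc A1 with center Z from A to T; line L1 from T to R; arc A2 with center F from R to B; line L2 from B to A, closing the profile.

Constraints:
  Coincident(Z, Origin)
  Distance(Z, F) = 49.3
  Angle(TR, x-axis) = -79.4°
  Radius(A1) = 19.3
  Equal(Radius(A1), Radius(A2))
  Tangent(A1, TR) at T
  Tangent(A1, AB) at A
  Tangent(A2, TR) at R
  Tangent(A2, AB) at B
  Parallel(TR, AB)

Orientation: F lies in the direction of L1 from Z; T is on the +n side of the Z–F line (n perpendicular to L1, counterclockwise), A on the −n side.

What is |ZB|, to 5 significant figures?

52.943

The slot axis is L1's direction at -79.4°, so u = (cos -79.4°, sin -79.4°) = (0.18395, -0.98294) and n = (−sin -79.4°, cos -79.4°) = (0.98294, 0.18395). Z is at the origin and F lies 49.3 along u from Z, so F = 49.3·u = (9.0688, -48.459). Tangency of A1 to both parallel lines with radius 19.3 puts T and A at Z ± 19.3·n: T = (18.971, 3.5503), A = (-18.971, -3.5503). Equal radii place R and B the same way about F: R = F + 19.3·n = (28.039, -44.908), B = F − 19.3·n = (-9.9019, -52.009). Then |ZB| = |B − Z| = 52.943.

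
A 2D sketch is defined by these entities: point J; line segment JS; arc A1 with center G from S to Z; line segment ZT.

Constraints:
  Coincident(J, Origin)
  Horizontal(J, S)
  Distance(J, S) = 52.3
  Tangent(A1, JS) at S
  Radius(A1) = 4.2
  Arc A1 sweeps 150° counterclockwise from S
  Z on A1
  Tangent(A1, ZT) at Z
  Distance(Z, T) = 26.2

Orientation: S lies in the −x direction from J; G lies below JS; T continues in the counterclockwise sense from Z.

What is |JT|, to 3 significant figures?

38.0

J is at the origin; JS is horizontal with |JS| = 52.3 and S on the −x side, so S = (-52.3, 0.00). A1 meets JS tangentially, so GS is at right angles to JS, so G = S + (0, -4.2) = (-52.3, -4.20). On A1, S sits at bearing 90° from G; a 150° counterclockwise sweep puts Z at bearing 240°, so Z = G + 4.2·(cos 240°, sin 240°) = (-54.4, -7.84). Since A1 is tangent to ZT there, GZ ⟂ ZT, so ZT runs along (−sin 240°, cos 240°); with |ZT| = 26.2, T = (-31.7, -20.9). Then |JT| = |T − J| = 38.0.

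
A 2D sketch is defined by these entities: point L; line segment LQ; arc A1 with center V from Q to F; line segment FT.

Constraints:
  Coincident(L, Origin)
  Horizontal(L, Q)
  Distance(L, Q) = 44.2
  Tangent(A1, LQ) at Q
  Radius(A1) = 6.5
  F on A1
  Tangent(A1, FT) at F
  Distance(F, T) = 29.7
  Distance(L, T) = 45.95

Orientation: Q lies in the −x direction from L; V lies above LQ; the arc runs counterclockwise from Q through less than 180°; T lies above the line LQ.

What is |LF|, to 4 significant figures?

38.20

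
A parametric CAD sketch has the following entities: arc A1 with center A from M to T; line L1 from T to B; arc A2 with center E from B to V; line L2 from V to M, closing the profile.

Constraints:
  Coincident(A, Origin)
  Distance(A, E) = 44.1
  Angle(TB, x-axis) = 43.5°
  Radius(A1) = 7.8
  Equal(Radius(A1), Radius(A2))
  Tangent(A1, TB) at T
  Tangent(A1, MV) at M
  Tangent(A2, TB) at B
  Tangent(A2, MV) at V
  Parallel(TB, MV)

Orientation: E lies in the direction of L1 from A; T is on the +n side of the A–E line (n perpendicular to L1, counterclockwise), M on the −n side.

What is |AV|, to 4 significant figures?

44.78

The slot axis is L1's direction at 43.5°, so u = (cos 43.5°, sin 43.5°) = (0.7254, 0.6884) and n = (−sin 43.5°, cos 43.5°) = (-0.6884, 0.7254). A is at the origin and E lies 44.1 along u from A, so E = 44.1·u = (31.99, 30.36). Tangency of A1 to both parallel lines with radius 7.8 puts T and M at A ± 7.8·n: T = (-5.369, 5.658), M = (5.369, -5.658). Equal radii place B and V the same way about E: B = E + 7.8·n = (26.62, 36.01), V = E − 7.8·n = (37.36, 24.70). Then |AV| = |V − A| = 44.78.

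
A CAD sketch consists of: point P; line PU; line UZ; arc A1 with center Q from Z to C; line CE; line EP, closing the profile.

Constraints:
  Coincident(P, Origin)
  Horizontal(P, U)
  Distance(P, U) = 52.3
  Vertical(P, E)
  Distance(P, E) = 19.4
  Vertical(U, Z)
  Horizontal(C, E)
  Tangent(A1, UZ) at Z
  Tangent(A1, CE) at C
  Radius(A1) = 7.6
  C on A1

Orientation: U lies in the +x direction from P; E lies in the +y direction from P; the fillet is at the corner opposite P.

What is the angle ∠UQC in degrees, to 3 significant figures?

147°

P is at the origin; P and U share the same y with |PU| = 52.3 and U on the +x side, so U = (52.3, 0.00). PE is vertical with |PE| = 19.4 and E on the +y side, so E = (0.00, 19.4). The virtual corner opposite P is at (52.3, 19.4). Since A1 is tangent to UZ there, QZ ⟂ UZ and tangency of A1 to CE means the radius QC is perpendicular to CE, with radius 7.6, so the center Q sits 7.6 in from both sides at Q = (44.7, 11.8). That places the tangent points at Z = (52.3, 11.8) on UZ and C = (44.7, 19.4) on CE. Then cos ∠UQC = QU·QC / (|QU||QC|), giving 147°.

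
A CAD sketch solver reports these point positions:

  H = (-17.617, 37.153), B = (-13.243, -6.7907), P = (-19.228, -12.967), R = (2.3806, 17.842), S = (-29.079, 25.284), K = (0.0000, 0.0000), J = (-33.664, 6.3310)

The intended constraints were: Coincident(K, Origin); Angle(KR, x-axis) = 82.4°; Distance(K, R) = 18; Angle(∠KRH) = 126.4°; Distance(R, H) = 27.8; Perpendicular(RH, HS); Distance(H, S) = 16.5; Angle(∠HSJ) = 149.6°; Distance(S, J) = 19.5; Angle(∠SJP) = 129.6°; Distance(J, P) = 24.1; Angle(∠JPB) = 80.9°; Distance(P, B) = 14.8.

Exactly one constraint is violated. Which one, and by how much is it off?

Distance(P, B) = 14.8 — off by 6.20.

K = (0.00, 0.00) ✓; KR at 82.40° ✓; |KR| = 18.00 ✓; ∠KRH = 126.4° ✓; |RH| = 27.80 ✓; ∠(RH, HS) = 90.00° ✓; |HS| = 16.50 ✓; ∠HSJ = 149.6° ✓; |SJ| = 19.50 ✓; ∠SJP = 129.6° ✓; |JP| = 24.10 ✓; ∠JPB = 80.90° ✓; |PB| = 8.600 ✗.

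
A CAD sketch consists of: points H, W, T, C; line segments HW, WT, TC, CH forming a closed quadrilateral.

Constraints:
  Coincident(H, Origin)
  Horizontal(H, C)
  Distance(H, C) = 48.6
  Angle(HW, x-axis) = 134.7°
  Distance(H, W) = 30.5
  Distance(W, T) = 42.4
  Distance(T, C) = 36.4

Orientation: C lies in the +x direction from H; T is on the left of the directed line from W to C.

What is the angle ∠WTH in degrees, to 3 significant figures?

45.9°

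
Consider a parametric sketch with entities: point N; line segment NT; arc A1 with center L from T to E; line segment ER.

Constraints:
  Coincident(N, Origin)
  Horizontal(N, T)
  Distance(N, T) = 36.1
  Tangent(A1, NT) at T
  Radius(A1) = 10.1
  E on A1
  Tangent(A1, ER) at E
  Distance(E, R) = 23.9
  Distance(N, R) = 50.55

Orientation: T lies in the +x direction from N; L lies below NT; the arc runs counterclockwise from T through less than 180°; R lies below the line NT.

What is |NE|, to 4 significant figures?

30.05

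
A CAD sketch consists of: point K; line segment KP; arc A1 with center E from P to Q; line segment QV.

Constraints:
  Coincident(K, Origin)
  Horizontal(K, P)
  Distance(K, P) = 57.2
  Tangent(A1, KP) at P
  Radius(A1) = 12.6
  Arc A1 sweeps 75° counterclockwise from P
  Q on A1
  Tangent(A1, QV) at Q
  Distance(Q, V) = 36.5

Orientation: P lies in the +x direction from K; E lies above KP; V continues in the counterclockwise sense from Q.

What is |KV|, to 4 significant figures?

90.56

K is at the origin; K and P share the same y with |KP| = 57.2 and P on the +x side, so P = (57.20, 0.000). Tangency of A1 to KP means the radius EP is perpendicular to KP, so E = P + (0, 12.6) = (57.20, 12.60). On A1, P sits at bearing -90° from E; a 75° counterclockwise sweep puts Q at bearing -15°, so Q = E + 12.6·(cos -15°, sin -15°) = (69.37, 9.339). A1 meets QV tangentially, so EQ is at right angles to QV, so QV runs along (−sin -15°, cos -15°); with |QV| = 36.5, V = (78.82, 44.60). Then |KV| = |V − K| = 90.56.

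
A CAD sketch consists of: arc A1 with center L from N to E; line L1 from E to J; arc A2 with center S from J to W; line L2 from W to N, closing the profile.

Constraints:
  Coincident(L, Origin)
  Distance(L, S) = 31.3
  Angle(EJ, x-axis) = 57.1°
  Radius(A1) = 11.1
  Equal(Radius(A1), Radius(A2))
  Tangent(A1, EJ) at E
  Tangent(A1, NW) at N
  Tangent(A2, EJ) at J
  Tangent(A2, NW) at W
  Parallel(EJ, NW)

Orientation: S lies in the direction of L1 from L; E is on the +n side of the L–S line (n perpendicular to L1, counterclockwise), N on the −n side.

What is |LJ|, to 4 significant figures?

33.21

Tangency of A1 to both parallel lines with radius 11.1 puts E and N at L ± 11.1·n: E = (-9.320, 6.029), N = (9.320, -6.029). Equal radii place J and W the same way about S: J = S + 11.1·n = (7.682, 32.31), W = S − 11.1·n = (26.32, 20.25). Then |LJ| = |J − L| = 33.21.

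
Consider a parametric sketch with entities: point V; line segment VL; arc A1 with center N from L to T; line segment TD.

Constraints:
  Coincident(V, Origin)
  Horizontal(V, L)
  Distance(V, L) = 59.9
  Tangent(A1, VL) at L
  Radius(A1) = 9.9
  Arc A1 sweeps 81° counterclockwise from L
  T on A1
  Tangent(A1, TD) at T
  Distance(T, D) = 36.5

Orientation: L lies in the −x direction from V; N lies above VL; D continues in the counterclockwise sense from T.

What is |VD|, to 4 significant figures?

62.80

V is at the origin; V and L share the same y with |VL| = 59.9 and L on the −x side, so L = (-59.90, 0.000). A1 meets VL tangentially, so NL is at right angles to VL, so N = L + (0, 9.9) = (-59.90, 9.900). On A1, L sits at bearing -90° from N; an 81° counterclockwise sweep puts T at bearing -9°, so T = N + 9.9·(cos -9°, sin -9°) = (-50.12, 8.351). A1 meets TD tangentially, so NT is at right angles to TD, so TD runs along (−sin -9°, cos -9°); with |TD| = 36.5, D = (-44.41, 44.40). Then |VD| = |D − V| = 62.80.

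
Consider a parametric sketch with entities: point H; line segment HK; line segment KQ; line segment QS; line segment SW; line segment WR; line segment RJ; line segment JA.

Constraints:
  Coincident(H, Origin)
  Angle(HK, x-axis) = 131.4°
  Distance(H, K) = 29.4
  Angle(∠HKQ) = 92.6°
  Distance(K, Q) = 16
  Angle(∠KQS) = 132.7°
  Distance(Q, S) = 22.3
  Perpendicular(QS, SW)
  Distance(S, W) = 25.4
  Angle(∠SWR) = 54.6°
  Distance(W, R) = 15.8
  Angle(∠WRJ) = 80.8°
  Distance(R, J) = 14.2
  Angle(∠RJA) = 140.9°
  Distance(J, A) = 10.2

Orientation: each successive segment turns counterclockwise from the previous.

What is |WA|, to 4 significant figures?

21.63

H is at the origin; HK runs at 131.4° with length 29.4, so K = (-19.44, 22.05). ∠HKQ = 92.6° gives KQ at -141.2° from the x-axis; with |KQ| = 16.0, Q = (-31.91, 12.03). ∠KQS = 132.7° gives QS at -93.90° from the x-axis; with |QS| = 22.3, S = (-33.43, -10.22). The perpendicularity gives SW at right angles to QS, so SW runs at -3.900°; with |SW| = 25.4, W = (-8.088, -11.95). ∠SWR = 54.6° gives WR at 121.5° from the x-axis; with |WR| = 15.8, R = (-16.34, 1.523). ∠WRJ = 80.8° gives RJ at -139.3° from the x-axis; with |RJ| = 14.2, J = (-27.11, -7.736). ∠RJA = 140.9° gives JA at -100.2° from the x-axis; with |JA| = 10.2, A = (-28.91, -17.78). Then |WA| = |A − W| = 21.63.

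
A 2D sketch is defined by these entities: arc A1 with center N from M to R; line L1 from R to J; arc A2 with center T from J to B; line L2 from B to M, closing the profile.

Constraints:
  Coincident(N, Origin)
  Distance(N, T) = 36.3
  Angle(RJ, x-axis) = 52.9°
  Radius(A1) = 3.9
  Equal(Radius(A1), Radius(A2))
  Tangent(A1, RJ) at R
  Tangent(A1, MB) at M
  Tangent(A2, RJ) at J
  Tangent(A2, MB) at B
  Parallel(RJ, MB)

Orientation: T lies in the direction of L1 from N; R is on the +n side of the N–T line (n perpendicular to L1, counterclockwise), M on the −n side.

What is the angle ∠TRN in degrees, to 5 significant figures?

83.868°

N is at the origin and T lies 36.3 along u from N, so T = 36.3·u = (21.896, 28.952). Tangency of A1 to both parallel lines with radius 3.9 puts R and M at N ± 3.9·n: R = (-3.1106, 2.3525), M = (3.1106, -2.3525). Then cos ∠TRN = RT·RN / (|RT||RN|), giving 83.868°.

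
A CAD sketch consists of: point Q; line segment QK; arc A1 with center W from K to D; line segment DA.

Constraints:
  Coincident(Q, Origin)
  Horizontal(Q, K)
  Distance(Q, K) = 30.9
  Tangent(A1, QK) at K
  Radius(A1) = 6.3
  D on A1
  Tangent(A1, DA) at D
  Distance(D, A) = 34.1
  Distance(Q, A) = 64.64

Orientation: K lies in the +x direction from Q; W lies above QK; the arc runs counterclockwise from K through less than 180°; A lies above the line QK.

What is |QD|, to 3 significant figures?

35.6

Q is at the origin; Q and K share the same y with |QK| = 30.9 and K on the +x side, so K = (30.9, 0.00). Since A1 is tangent to QK there, WK ⟂ QK, so W = K + (0, 6.3) = (30.9, 6.30). Since WD ⟂ DA (tangency), |WA| = √(6.3² + 34.1²) = 34.7 regardless of where D sits on A1. So A lies on both circle(Q, 64.64) and circle(W, 34.7); the above-QK intersection is A = (58.7, 27.0). D is the foot of the tangent from A: D = (35.5, 2.01).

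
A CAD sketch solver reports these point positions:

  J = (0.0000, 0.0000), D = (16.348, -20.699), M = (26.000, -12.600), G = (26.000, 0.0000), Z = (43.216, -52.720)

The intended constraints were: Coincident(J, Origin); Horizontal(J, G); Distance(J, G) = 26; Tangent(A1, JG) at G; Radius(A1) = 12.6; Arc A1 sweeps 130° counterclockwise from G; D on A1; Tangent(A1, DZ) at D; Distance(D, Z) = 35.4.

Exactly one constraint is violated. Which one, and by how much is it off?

Distance(D, Z) = 35.4 — off by 6.40.

J = (0.00, 0.00) ✓; J.y = 0.00, G.y = 0.00 ✓; |JG| = 26.00 ✓; ∠(MG, GJ) = 90.00° ✓; |MG| = 12.60 ✓; bearing(M→D) − bearing(M→G) = 130.0° ✓; |MD| = 12.60 ✓; ∠(MD, DZ) = 90.00° ✓; |DZ| = 41.80 ✗.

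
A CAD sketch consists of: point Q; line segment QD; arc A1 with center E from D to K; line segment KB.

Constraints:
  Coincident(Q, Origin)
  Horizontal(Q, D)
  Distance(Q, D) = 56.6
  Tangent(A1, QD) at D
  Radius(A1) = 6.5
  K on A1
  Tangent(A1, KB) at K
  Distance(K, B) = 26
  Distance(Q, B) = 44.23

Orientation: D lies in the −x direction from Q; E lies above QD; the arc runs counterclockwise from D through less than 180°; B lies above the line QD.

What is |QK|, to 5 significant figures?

51.270

Q is at the origin; QD is horizontal with |QD| = 56.6 and D on the −x side, so D = (-56.600, 0.0000). A1 meets QD tangentially, so ED is at right angles to QD, so E = D + (0, 6.5) = (-56.600, 6.5000). Since EK ⟂ KB (tangency), |EB| = √(6.5² + 26.0²) = 26.800 regardless of where K sits on A1. So B lies on both circle(Q, 44.23) and circle(E, 26.800); the above-QD intersection is B = (-36.791, 24.551). K is the foot of the tangent from B: K = (-51.187, 2.9008).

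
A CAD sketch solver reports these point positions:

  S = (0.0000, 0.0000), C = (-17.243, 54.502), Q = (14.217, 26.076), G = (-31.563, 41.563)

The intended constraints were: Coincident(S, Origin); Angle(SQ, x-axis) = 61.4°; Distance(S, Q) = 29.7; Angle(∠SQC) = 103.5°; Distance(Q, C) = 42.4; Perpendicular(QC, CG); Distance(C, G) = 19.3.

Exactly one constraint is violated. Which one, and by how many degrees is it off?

Perpendicular(QC, CG) — off by 5.80°.

S = (0.00, 0.00) ✓; SQ at 61.40° ✓; |SQ| = 29.70 ✓; ∠SQC = 103.5° ✓; |QC| = 42.40 ✓; ∠(QC, CG) = 84.20° ✗; |CG| = 19.30 ✓.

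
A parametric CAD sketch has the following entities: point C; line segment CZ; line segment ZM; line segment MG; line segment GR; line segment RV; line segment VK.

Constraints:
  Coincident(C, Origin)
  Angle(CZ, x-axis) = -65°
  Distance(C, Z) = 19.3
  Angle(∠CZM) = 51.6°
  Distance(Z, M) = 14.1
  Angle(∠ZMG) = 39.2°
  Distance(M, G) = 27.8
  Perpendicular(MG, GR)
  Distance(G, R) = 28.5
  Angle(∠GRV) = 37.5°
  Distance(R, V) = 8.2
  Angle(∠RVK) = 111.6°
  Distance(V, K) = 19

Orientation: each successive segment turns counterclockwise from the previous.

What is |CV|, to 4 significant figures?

34.40

The perpendicularity gives GR at right angles to MG, so GR runs at -65.80°; with |GR| = 28.5, R = (0.7958, -42.28). ∠GRV = 37.5° gives RV at 76.70° from the x-axis; with |RV| = 8.2, V = (2.682, -34.30). Then |CV| = |V − C| = 34.40.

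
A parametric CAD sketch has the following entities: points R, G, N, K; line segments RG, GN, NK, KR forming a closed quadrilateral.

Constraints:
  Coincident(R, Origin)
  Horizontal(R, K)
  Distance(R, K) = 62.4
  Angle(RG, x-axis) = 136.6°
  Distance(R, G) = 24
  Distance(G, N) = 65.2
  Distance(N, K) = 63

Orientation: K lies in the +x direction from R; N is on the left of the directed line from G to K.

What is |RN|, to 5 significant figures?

65.884

Checks: |GN| = 65.20 ✓; |NK| = 63.00 ✓.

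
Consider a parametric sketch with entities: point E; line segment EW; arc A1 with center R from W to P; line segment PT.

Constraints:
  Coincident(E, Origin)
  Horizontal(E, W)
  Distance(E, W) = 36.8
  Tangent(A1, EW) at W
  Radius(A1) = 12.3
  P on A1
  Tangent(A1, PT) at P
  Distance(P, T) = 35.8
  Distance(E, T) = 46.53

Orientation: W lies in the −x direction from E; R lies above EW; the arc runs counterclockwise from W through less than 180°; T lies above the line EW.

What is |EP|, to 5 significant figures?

26.539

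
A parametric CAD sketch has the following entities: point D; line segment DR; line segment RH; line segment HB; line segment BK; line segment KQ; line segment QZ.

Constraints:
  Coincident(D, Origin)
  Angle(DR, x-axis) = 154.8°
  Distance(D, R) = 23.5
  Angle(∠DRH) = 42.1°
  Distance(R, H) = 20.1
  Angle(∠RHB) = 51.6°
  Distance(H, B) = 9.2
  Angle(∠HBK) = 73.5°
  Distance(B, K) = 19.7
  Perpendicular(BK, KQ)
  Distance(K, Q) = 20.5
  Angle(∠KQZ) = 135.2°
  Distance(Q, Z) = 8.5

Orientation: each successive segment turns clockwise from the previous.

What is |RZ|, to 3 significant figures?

34.2

D is at the origin; DR runs at 154.8° with length 23.5, so R = (-21.3, 10.0). ∠DRH = 42.1° gives RH at 16.9° from the x-axis; with |RH| = 20.1, H = (-2.03, 15.8). ∠RHB = 51.6° gives HB at -112° from the x-axis; with |HB| = 9.2, B = (-5.40, 7.29). ∠HBK = 73.5° gives BK at 142° from the x-axis; with |BK| = 19.7, K = (-20.9, 19.4). BK ⟂ KQ, so KQ runs at 52.0°; with |KQ| = 20.5, Q = (-8.31, 35.6). ∠KQZ = 135.2° gives QZ at 7.20° from the x-axis; with |QZ| = 8.5, Z = (0.127, 36.6). Then |RZ| = |Z − R| = 34.2.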